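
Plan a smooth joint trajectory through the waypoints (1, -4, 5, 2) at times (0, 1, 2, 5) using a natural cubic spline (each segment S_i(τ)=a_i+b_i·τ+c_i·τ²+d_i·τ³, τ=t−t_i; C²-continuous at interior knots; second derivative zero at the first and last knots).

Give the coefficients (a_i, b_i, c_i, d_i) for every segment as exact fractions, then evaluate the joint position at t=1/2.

Δ: Δ0=-5, Δ1=9, Δ2=-1
row 1: diag=4, rhs=84; c'=1/4, d'=21
row 2: denom=8−1·1/4=31/4; d'=(-60−1·21)/(31/4)=-324/31
back: M2=-324/31
back: M1=21−1/4·-324/31=732/31
M: M0=0, M1=732/31, M2=-324/31, M3=0
seg 0: a=1, c=M0/2=0, d=(M1−M0)/(6·1)=122/31, b=Δ0−h0·(2M0+M1)/6=-277/31
seg 1: a=-4, c=M1/2=366/31, d=(M2−M1)/(6·1)=-176/31, b=Δ1−h1·(2M1+M2)/6=89/31
seg 2: a=5, c=M2/2=-162/31, d=(M3−M2)/(6·3)=18/31, b=Δ2−h2·(2M2+M3)/6=293/31
t_q=1/2 → seg 0, τ=1/2; S=1+-277/31·τ+0·τ²+122/31·τ³=-369/124

  seg 0: a=1 b=-277/31 c=0 d=122/31
  seg 1: a=-4 b=89/31 c=366/31 d=-176/31
  seg 2: a=5 b=293/31 c=-162/31 d=18/31
S(1/2) = -369/124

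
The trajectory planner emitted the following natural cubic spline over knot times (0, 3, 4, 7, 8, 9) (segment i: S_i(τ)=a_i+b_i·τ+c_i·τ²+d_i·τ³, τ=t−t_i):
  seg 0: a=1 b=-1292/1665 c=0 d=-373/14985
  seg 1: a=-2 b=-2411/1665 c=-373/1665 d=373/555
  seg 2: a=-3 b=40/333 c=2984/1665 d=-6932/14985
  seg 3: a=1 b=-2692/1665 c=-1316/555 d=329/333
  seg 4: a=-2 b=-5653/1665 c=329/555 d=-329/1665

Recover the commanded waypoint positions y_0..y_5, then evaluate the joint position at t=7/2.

y_0=1 y_1=-2 y_2=-3 y_3=1 y_4=-2 y_5=-5
S(7/2) = -35911/13320

y_0 = S_0(0) = a_0 = 1
y_1 = S_1(0) = a_1 = -2
y_2 = S_2(0) = a_2 = -3
y_3 = S_3(0) = a_3 = 1
y_4 = S_4(0) = a_4 = -2
y_5 = S_4(1) = -5
t_q=7/2 is in segment 1 (τ=1/2); S_1(τ)=-35911/13320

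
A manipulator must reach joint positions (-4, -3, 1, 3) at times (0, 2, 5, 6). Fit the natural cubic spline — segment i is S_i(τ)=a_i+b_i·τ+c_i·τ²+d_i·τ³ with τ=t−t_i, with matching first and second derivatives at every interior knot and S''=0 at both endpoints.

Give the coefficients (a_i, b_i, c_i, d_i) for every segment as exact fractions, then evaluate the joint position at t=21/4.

  seg 0: a=-4 b=157/426 c=0 d=7/213
  seg 1: a=-3 b=325/426 c=14/71 d=-1/426
  seg 2: a=1 b=401/213 c=25/142 d=-25/426
S(21/4) = 13457/9088

Δ: Δ0=1/2, Δ1=4/3, Δ2=2
row 1: diag=10, rhs=5; c'=3/10, d'=1/2
row 2: denom=8−3·3/10=71/10; d'=(4−3·1/2)/(71/10)=25/71
back: M2=25/71
back: M1=1/2−3/10·25/71=28/71
M: M0=0, M1=28/71, M2=25/71, M3=0
seg 0: a=-4, c=M0/2=0, d=(M1−M0)/(6·2)=7/213, b=Δ0−h0·(2M0+M1)/6=157/426
seg 1: a=-3, c=M1/2=14/71, d=(M2−M1)/(6·3)=-1/426, b=Δ1−h1·(2M1+M2)/6=325/426
seg 2: a=1, c=M2/2=25/142, d=(M3−M2)/(6·1)=-25/426, b=Δ2−h2·(2M2+M3)/6=401/213
t_q=21/4 → seg 2, τ=1/4; S=1+401/213·τ+25/142·τ²+-25/426·τ³=13457/9088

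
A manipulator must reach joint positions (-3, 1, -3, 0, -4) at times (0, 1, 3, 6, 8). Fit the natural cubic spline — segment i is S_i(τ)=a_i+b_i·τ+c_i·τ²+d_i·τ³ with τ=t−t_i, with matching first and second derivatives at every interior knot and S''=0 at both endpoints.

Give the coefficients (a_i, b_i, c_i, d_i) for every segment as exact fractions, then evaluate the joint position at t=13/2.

  seg 0: a=-3 b=1324/253 c=0 d=-312/253
  seg 1: a=1 b=388/253 c=-936/253 d=489/506
  seg 2: a=-3 b=-422/253 c=531/253 d=-102/253
  seg 3: a=0 b=10/253 c=-387/253 d=129/506
S(13/2) = -1339/4048

Δ: Δ0=4, Δ1=-2, Δ2=1, Δ3=-2
row 1: diag=6, rhs=-36; c'=1/3, d'=-6
row 2: denom=10−2·1/3=28/3; d'=(18−2·-6)/(28/3)=45/14
row 3: denom=10−3·9/28=253/28; d'=(-18−3·45/14)/(253/28)=-774/253
back: M3=-774/253
back: M2=45/14−9/28·-774/253=1062/253
back: M1=-6−1/3·1062/253=-1872/253
M: M0=0, M1=-1872/253, M2=1062/253, M3=-774/253, M4=0
seg 0: a=-3, c=M0/2=0, d=(M1−M0)/(6·1)=-312/253, b=Δ0−h0·(2M0+M1)/6=1324/253
seg 1: a=1, c=M1/2=-936/253, d=(M2−M1)/(6·2)=489/506, b=Δ1−h1·(2M1+M2)/6=388/253
seg 2: a=-3, c=M2/2=531/253, d=(M3−M2)/(6·3)=-102/253, b=Δ2−h2·(2M2+M3)/6=-422/253
seg 3: a=0, c=M3/2=-387/253, d=(M4−M3)/(6·2)=129/506, b=Δ3−h3·(2M3+M4)/6=10/253
t_q=13/2 → seg 3, τ=1/2; S=0+10/253·τ+-387/253·τ²+129/506·τ³=-1339/4048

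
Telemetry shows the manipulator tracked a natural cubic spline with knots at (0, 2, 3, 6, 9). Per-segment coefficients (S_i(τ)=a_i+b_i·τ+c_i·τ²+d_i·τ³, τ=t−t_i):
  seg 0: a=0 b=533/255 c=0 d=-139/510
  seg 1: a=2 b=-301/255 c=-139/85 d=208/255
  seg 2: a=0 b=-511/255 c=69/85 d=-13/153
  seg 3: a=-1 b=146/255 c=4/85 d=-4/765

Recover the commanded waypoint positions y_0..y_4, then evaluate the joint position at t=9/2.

y_0=0 y_1=2 y_2=0 y_3=-1 y_4=1
S(9/2) = -997/680

y_0 = S_0(0) = a_0 = 0
y_1 = S_1(0) = a_1 = 2
y_2 = S_2(0) = a_2 = 0
y_3 = S_3(0) = a_3 = -1
y_4 = S_3(3) = 1
t_q=9/2 is in segment 2 (τ=3/2); S_2(τ)=-997/680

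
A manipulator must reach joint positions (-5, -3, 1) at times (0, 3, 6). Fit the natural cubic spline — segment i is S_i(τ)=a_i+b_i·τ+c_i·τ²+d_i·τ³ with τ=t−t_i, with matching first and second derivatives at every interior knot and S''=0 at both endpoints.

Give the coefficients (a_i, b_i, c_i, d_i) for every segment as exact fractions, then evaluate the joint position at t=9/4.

  seg 0: a=-5 b=1/2 c=0 d=1/54
  seg 1: a=-3 b=1 c=1/6 d=-1/54
S(9/4) = -469/128

Δ: Δ0=2/3, Δ1=4/3
row 1: diag=12, rhs=4; c'=1/4, d'=1/3
back: M1=1/3
M: M0=0, M1=1/3, M2=0
seg 0: a=-5, c=M0/2=0, d=(M1−M0)/(6·3)=1/54, b=Δ0−h0·(2M0+M1)/6=1/2
seg 1: a=-3, c=M1/2=1/6, d=(M2−M1)/(6·3)=-1/54, b=Δ1−h1·(2M1+M2)/6=1
t_q=9/4 → seg 0, τ=9/4; S=-5+1/2·τ+0·τ²+1/54·τ³=-469/128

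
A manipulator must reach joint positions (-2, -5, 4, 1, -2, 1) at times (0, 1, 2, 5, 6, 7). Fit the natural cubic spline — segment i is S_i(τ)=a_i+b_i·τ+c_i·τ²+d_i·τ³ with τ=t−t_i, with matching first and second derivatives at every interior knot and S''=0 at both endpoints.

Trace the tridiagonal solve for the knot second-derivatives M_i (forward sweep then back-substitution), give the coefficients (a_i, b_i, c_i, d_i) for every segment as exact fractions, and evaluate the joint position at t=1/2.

Δ: Δ0=-3, Δ1=9, Δ2=-1, Δ3=-3, Δ4=3
row 1: diag=4, rhs=72; c'=1/4, d'=18
row 2: denom=8−1·1/4=31/4; d'=(-60−1·18)/(31/4)=-312/31
row 3: denom=8−3·12/31=212/31; d'=(-12−3·-312/31)/(212/31)=141/53
row 4: denom=4−1·31/212=817/212; d'=(36−1·141/53)/(817/212)=372/43
back: M4=372/43
back: M3=141/53−31/212·372/43=60/43
back: M2=-312/31−12/31·60/43=-456/43
back: M1=18−1/4·-456/43=888/43
M: M0=0, M1=888/43, M2=-456/43, M3=60/43, M4=372/43, M5=0
seg 0: a=-2, c=M0/2=0, d=(M1−M0)/(6·1)=148/43, b=Δ0−h0·(2M0+M1)/6=-277/43
seg 1: a=-5, c=M1/2=444/43, d=(M2−M1)/(6·1)=-224/43, b=Δ1−h1·(2M1+M2)/6=167/43
seg 2: a=4, c=M2/2=-228/43, d=(M3−M2)/(6·3)=2/3, b=Δ2−h2·(2M2+M3)/6=383/43
seg 3: a=1, c=M3/2=30/43, d=(M4−M3)/(6·1)=52/43, b=Δ3−h3·(2M3+M4)/6=-211/43
seg 4: a=-2, c=M4/2=186/43, d=(M5−M4)/(6·1)=-62/43, b=Δ4−h4·(2M4+M5)/6=5/43
t_q=1/2 → seg 0, τ=1/2; S=-2+-277/43·τ+0·τ²+148/43·τ³=-206/43

  seg 0: a=-2 b=-277/43 c=0 d=148/43
  seg 1: a=-5 b=167/43 c=444/43 d=-224/43
  seg 2: a=4 b=383/43 c=-228/43 d=2/3
  seg 3: a=1 b=-211/43 c=30/43 d=52/43
  seg 4: a=-2 b=5/43 c=186/43 d=-62/43
S(1/2) = -206/43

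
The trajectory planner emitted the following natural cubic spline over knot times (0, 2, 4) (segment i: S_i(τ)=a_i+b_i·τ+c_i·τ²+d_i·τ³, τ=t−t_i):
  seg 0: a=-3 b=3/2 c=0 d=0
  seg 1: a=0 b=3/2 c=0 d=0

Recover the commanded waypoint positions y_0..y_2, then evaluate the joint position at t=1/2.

y_0 = S_0(0) = a_0 = -3
y_1 = S_1(0) = a_1 = 0
y_2 = S_1(2) = 3
t_q=1/2 is in segment 0 (τ=1/2); S_0(τ)=-9/4

y_0=-3 y_1=0 y_2=3
S(1/2) = -9/4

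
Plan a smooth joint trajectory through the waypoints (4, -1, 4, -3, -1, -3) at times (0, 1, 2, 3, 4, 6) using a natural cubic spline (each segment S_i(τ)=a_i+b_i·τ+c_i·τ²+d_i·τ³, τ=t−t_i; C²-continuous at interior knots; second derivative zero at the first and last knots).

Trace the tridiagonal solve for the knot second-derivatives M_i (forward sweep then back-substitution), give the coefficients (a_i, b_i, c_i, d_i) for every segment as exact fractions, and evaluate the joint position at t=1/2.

Δ: Δ0=-5, Δ1=5, Δ2=-7, Δ3=2, Δ4=-1
row 1: diag=4, rhs=60; c'=1/4, d'=15
row 2: denom=4−1·1/4=15/4; d'=(-72−1·15)/(15/4)=-116/5
row 3: denom=4−1·4/15=56/15; d'=(54−1·-116/5)/(56/15)=579/28
row 4: denom=6−1·15/56=321/56; d'=(-18−1·579/28)/(321/56)=-722/107
back: M4=-722/107
back: M3=579/28−15/56·-722/107=2406/107
back: M2=-116/5−4/15·2406/107=-3124/107
back: M1=15−1/4·-3124/107=2386/107
M: M0=0, M1=2386/107, M2=-3124/107, M3=2406/107, M4=-722/107, M5=0
seg 0: a=4, c=M0/2=0, d=(M1−M0)/(6·1)=1193/321, b=Δ0−h0·(2M0+M1)/6=-2798/321
seg 1: a=-1, c=M1/2=1193/107, d=(M2−M1)/(6·1)=-2755/321, b=Δ1−h1·(2M1+M2)/6=781/321
seg 2: a=4, c=M2/2=-1562/107, d=(M3−M2)/(6·1)=2765/321, b=Δ2−h2·(2M2+M3)/6=-326/321
seg 3: a=-3, c=M3/2=1203/107, d=(M4−M3)/(6·1)=-1564/321, b=Δ3−h3·(2M3+M4)/6=-1403/321
seg 4: a=-1, c=M4/2=-361/107, d=(M5−M4)/(6·2)=361/642, b=Δ4−h4·(2M4+M5)/6=1123/321
t_q=1/2 → seg 0, τ=1/2; S=4+-2798/321·τ+0·τ²+1193/321·τ³=91/856

  seg 0: a=4 b=-2798/321 c=0 d=1193/321
  seg 1: a=-1 b=781/321 c=1193/107 d=-2755/321
  seg 2: a=4 b=-326/321 c=-1562/107 d=2765/321
  seg 3: a=-3 b=-1403/321 c=1203/107 d=-1564/321
  seg 4: a=-1 b=1123/321 c=-361/107 d=361/642
S(1/2) = 91/856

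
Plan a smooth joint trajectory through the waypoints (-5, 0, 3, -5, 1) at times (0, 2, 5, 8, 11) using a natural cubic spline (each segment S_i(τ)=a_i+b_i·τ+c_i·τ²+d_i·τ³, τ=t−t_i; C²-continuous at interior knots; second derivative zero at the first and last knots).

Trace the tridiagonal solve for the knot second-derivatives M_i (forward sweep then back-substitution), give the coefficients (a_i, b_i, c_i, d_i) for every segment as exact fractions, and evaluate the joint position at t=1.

  seg 0: a=-5 b=527/207 c=0 d=-19/1656
  seg 1: a=0 b=997/414 c=-19/276 d=-995/7452
  seg 2: a=3 b=-1333/828 c=-263/207 d=2281/7452
  seg 3: a=-5 b=-401/414 c=1229/828 d=-1229/7452
S(1) = -1361/552

Δ: Δ0=5/2, Δ1=1, Δ2=-8/3, Δ3=2
row 1: diag=10, rhs=-9; c'=3/10, d'=-9/10
row 2: denom=12−3·3/10=111/10; d'=(-22−3·-9/10)/(111/10)=-193/111
row 3: denom=12−3·10/37=414/37; d'=(28−3·-193/111)/(414/37)=1229/414
back: M3=1229/414
back: M2=-193/111−10/37·1229/414=-526/207
back: M1=-9/10−3/10·-526/207=-19/138
M: M0=0, M1=-19/138, M2=-526/207, M3=1229/414, M4=0
seg 0: a=-5, c=M0/2=0, d=(M1−M0)/(6·2)=-19/1656, b=Δ0−h0·(2M0+M1)/6=527/207
seg 1: a=0, c=M1/2=-19/276, d=(M2−M1)/(6·3)=-995/7452, b=Δ1−h1·(2M1+M2)/6=997/414
seg 2: a=3, c=M2/2=-263/207, d=(M3−M2)/(6·3)=2281/7452, b=Δ2−h2·(2M2+M3)/6=-1333/828
seg 3: a=-5, c=M3/2=1229/828, d=(M4−M3)/(6·3)=-1229/7452, b=Δ3−h3·(2M3+M4)/6=-401/414
t_q=1 → seg 0, τ=1; S=-5+527/207·τ+0·τ²+-19/1656·τ³=-1361/552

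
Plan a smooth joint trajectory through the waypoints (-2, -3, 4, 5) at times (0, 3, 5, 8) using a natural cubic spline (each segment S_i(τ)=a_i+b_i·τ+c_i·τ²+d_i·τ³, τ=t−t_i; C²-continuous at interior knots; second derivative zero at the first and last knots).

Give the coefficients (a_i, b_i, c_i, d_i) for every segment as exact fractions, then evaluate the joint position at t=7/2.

Δ: Δ0=-1/3, Δ1=7/2, Δ2=1/3
row 1: diag=10, rhs=23; c'=1/5, d'=23/10
row 2: denom=10−2·1/5=48/5; d'=(-19−2·23/10)/(48/5)=-59/24
back: M2=-59/24
back: M1=23/10−1/5·-59/24=67/24
M: M0=0, M1=67/24, M2=-59/24, M3=0
seg 0: a=-2, c=M0/2=0, d=(M1−M0)/(6·3)=67/432, b=Δ0−h0·(2M0+M1)/6=-83/48
seg 1: a=-3, c=M1/2=67/48, d=(M2−M1)/(6·2)=-7/16, b=Δ1−h1·(2M1+M2)/6=59/24
seg 2: a=4, c=M2/2=-59/48, d=(M3−M2)/(6·3)=59/432, b=Δ2−h2·(2M2+M3)/6=67/24
t_q=7/2 → seg 1, τ=1/2; S=-3+59/24·τ+67/48·τ²+-7/16·τ³=-189/128

  seg 0: a=-2 b=-83/48 c=0 d=67/432
  seg 1: a=-3 b=59/24 c=67/48 d=-7/16
  seg 2: a=4 b=67/24 c=-59/48 d=59/432
S(7/2) = -189/128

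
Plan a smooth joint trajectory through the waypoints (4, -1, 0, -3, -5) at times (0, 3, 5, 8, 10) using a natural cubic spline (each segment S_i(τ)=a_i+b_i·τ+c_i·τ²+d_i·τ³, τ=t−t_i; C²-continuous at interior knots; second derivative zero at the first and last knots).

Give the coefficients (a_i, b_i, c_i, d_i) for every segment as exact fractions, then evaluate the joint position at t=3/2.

Δ: Δ0=-5/3, Δ1=1/2, Δ2=-1, Δ3=-1
row 1: diag=10, rhs=13; c'=1/5, d'=13/10
row 2: denom=10−2·1/5=48/5; d'=(-9−2·13/10)/(48/5)=-29/24
row 3: denom=10−3·5/16=145/16; d'=(0−3·-29/24)/(145/16)=2/5
back: M3=2/5
back: M2=-29/24−5/16·2/5=-4/3
back: M1=13/10−1/5·-4/3=47/30
M: M0=0, M1=47/30, M2=-4/3, M3=2/5, M4=0
seg 0: a=4, c=M0/2=0, d=(M1−M0)/(6·3)=47/540, b=Δ0−h0·(2M0+M1)/6=-49/20
seg 1: a=-1, c=M1/2=47/60, d=(M2−M1)/(6·2)=-29/120, b=Δ1−h1·(2M1+M2)/6=-1/10
seg 2: a=0, c=M2/2=-2/3, d=(M3−M2)/(6·3)=13/135, b=Δ2−h2·(2M2+M3)/6=2/15
seg 3: a=-3, c=M3/2=1/5, d=(M4−M3)/(6·2)=-1/30, b=Δ3−h3·(2M3+M4)/6=-19/15
t_q=3/2 → seg 0, τ=3/2; S=4+-49/20·τ+0·τ²+47/540·τ³=99/160

  seg 0: a=4 b=-49/20 c=0 d=47/540
  seg 1: a=-1 b=-1/10 c=47/60 d=-29/120
  seg 2: a=0 b=2/15 c=-2/3 d=13/135
  seg 3: a=-3 b=-19/15 c=1/5 d=-1/30
S(3/2) = 99/160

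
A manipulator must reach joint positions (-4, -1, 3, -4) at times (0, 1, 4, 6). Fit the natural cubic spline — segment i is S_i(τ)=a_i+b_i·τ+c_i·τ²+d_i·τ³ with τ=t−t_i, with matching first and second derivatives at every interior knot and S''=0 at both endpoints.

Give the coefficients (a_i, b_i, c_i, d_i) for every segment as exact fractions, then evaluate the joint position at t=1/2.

  seg 0: a=-4 b=1291/426 c=0 d=-13/426
  seg 1: a=-1 b=626/213 c=-13/142 d=-21/142
  seg 2: a=3 b=-683/426 c=-101/71 d=101/426
S(1/2) = -2827/1136

Δ: Δ0=3, Δ1=4/3, Δ2=-7/2
row 1: diag=8, rhs=-10; c'=3/8, d'=-5/4
row 2: denom=10−3·3/8=71/8; d'=(-29−3·-5/4)/(71/8)=-202/71
back: M2=-202/71
back: M1=-5/4−3/8·-202/71=-13/71
M: M0=0, M1=-13/71, M2=-202/71, M3=0
seg 0: a=-4, c=M0/2=0, d=(M1−M0)/(6·1)=-13/426, b=Δ0−h0·(2M0+M1)/6=1291/426
seg 1: a=-1, c=M1/2=-13/142, d=(M2−M1)/(6·3)=-21/142, b=Δ1−h1·(2M1+M2)/6=626/213
seg 2: a=3, c=M2/2=-101/71, d=(M3−M2)/(6·2)=101/426, b=Δ2−h2·(2M2+M3)/6=-683/426
t_q=1/2 → seg 0, τ=1/2; S=-4+1291/426·τ+0·τ²+-13/426·τ³=-2827/1136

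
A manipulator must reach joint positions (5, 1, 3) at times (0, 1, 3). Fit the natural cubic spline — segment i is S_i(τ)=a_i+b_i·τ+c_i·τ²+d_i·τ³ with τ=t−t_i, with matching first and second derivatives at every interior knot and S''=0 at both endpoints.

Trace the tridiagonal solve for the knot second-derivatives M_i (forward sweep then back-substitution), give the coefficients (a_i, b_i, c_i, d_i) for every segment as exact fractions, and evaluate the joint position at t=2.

Δ: Δ0=-4, Δ1=1
row 1: diag=6, rhs=30; c'=1/3, d'=5
back: M1=5
M: M0=0, M1=5, M2=0
seg 0: a=5, c=M0/2=0, d=(M1−M0)/(6·1)=5/6, b=Δ0−h0·(2M0+M1)/6=-29/6
seg 1: a=1, c=M1/2=5/2, d=(M2−M1)/(6·2)=-5/12, b=Δ1−h1·(2M1+M2)/6=-7/3
t_q=2 → seg 1, τ=1; S=1+-7/3·τ+5/2·τ²+-5/12·τ³=3/4

  seg 0: a=5 b=-29/6 c=0 d=5/6
  seg 1: a=1 b=-7/3 c=5/2 d=-5/12
S(2) = 3/4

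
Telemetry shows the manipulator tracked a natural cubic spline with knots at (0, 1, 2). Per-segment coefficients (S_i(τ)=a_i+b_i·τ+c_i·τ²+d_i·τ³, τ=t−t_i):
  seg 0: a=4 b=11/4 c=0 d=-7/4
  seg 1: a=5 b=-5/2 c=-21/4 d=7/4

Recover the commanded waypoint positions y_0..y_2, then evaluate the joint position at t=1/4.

y_0 = S_0(0) = a_0 = 4
y_1 = S_1(0) = a_1 = 5
y_2 = S_1(1) = -1
t_q=1/4 is in segment 0 (τ=1/4); S_0(τ)=1193/256

y_0=4 y_1=5 y_2=-1
S(1/4) = 1193/256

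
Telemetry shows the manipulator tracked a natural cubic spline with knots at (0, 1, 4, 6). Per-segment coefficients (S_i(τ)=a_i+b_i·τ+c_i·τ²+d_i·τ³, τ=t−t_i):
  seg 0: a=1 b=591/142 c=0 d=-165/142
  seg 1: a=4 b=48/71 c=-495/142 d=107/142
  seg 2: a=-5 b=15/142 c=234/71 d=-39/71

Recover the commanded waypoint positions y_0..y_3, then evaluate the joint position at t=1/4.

y_0 = S_0(0) = a_0 = 1
y_1 = S_1(0) = a_1 = 4
y_2 = S_2(0) = a_2 = -5
y_3 = S_2(2) = 4
t_q=1/4 is in segment 0 (τ=1/4); S_0(τ)=18379/9088

y_0=1 y_1=4 y_2=-5 y_3=4
S(1/4) = 18379/9088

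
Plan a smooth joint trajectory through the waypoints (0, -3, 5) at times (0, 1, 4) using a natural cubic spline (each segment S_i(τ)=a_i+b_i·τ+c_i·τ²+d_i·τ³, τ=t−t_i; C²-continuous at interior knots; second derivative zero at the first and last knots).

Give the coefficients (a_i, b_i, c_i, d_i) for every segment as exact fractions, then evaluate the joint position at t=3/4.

Δ: Δ0=-3, Δ1=8/3
row 1: diag=8, rhs=34; c'=3/8, d'=17/4
back: M1=17/4
M: M0=0, M1=17/4, M2=0
seg 0: a=0, c=M0/2=0, d=(M1−M0)/(6·1)=17/24, b=Δ0−h0·(2M0+M1)/6=-89/24
seg 1: a=-3, c=M1/2=17/8, d=(M2−M1)/(6·3)=-17/72, b=Δ1−h1·(2M1+M2)/6=-19/12
t_q=3/4 → seg 0, τ=3/4; S=0+-89/24·τ+0·τ²+17/24·τ³=-1271/512

  seg 0: a=0 b=-89/24 c=0 d=17/24
  seg 1: a=-3 b=-19/12 c=17/8 d=-17/72
S(3/4) = -1271/512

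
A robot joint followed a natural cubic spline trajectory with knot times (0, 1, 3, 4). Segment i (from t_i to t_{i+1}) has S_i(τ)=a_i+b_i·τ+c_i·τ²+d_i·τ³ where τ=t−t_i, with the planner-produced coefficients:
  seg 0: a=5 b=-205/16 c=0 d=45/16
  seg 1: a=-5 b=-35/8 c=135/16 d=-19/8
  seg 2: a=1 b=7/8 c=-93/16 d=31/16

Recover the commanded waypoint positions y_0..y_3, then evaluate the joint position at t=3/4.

y_0=5 y_1=-5 y_2=1 y_3=-2
S(3/4) = -3505/1024

y_0 = S_0(0) = a_0 = 5
y_1 = S_1(0) = a_1 = -5
y_2 = S_2(0) = a_2 = 1
y_3 = S_2(1) = -2
t_q=3/4 is in segment 0 (τ=3/4); S_0(τ)=-3505/1024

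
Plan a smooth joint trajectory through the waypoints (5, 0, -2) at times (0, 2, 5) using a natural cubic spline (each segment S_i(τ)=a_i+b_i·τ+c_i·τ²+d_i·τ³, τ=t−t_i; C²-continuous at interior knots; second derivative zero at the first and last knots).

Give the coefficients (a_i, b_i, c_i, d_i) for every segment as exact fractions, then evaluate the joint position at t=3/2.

Δ: Δ0=-5/2, Δ1=-2/3
row 1: diag=10, rhs=11; c'=3/10, d'=11/10
back: M1=11/10
M: M0=0, M1=11/10, M2=0
seg 0: a=5, c=M0/2=0, d=(M1−M0)/(6·2)=11/120, b=Δ0−h0·(2M0+M1)/6=-43/15
seg 1: a=0, c=M1/2=11/20, d=(M2−M1)/(6·3)=-11/180, b=Δ1−h1·(2M1+M2)/6=-53/30
t_q=3/2 → seg 0, τ=3/2; S=5+-43/15·τ+0·τ²+11/120·τ³=323/320

  seg 0: a=5 b=-43/15 c=0 d=11/120
  seg 1: a=0 b=-53/30 c=11/20 d=-11/180
S(3/2) = 323/320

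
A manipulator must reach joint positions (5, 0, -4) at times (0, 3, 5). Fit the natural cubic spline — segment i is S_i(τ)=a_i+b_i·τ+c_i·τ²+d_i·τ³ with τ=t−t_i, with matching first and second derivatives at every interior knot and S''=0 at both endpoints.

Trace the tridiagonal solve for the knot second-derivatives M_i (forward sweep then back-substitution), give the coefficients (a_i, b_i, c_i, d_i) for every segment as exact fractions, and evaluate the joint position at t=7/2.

  seg 0: a=5 b=-47/30 c=0 d=-1/90
  seg 1: a=0 b=-28/15 c=-1/10 d=1/60
S(7/2) = -153/160

Δ: Δ0=-5/3, Δ1=-2
row 1: diag=10, rhs=-2; c'=1/5, d'=-1/5
back: M1=-1/5
M: M0=0, M1=-1/5, M2=0
seg 0: a=5, c=M0/2=0, d=(M1−M0)/(6·3)=-1/90, b=Δ0−h0·(2M0+M1)/6=-47/30
seg 1: a=0, c=M1/2=-1/10, d=(M2−M1)/(6·2)=1/60, b=Δ1−h1·(2M1+M2)/6=-28/15
t_q=7/2 → seg 1, τ=1/2; S=0+-28/15·τ+-1/10·τ²+1/60·τ³=-153/160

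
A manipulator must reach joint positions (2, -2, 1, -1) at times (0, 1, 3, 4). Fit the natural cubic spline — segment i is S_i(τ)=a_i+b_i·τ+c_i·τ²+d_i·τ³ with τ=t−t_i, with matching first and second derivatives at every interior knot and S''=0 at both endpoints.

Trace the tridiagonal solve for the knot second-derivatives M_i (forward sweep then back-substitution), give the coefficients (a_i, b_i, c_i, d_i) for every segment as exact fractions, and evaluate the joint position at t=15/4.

Δ: Δ0=-4, Δ1=3/2, Δ2=-2
row 1: diag=6, rhs=33; c'=1/3, d'=11/2
row 2: denom=6−2·1/3=16/3; d'=(-21−2·11/2)/(16/3)=-6
back: M2=-6
back: M1=11/2−1/3·-6=15/2
M: M0=0, M1=15/2, M2=-6, M3=0
seg 0: a=2, c=M0/2=0, d=(M1−M0)/(6·1)=5/4, b=Δ0−h0·(2M0+M1)/6=-21/4
seg 1: a=-2, c=M1/2=15/4, d=(M2−M1)/(6·2)=-9/8, b=Δ1−h1·(2M1+M2)/6=-3/2
seg 2: a=1, c=M2/2=-3, d=(M3−M2)/(6·1)=1, b=Δ2−h2·(2M2+M3)/6=0
t_q=15/4 → seg 2, τ=3/4; S=1+0·τ+-3·τ²+1·τ³=-17/64

  seg 0: a=2 b=-21/4 c=0 d=5/4
  seg 1: a=-2 b=-3/2 c=15/4 d=-9/8
  seg 2: a=1 b=0 c=-3 d=1
S(15/4) = -17/64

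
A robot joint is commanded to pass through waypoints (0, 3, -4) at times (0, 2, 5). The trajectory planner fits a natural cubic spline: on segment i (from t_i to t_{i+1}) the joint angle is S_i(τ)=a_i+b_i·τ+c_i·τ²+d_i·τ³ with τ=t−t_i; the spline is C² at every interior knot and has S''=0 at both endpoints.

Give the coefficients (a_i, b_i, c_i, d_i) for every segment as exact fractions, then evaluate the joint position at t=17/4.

Δ: Δ0=3/2, Δ1=-7/3
row 1: diag=10, rhs=-23; c'=3/10, d'=-23/10
back: M1=-23/10
M: M0=0, M1=-23/10, M2=0
seg 0: a=0, c=M0/2=0, d=(M1−M0)/(6·2)=-23/120, b=Δ0−h0·(2M0+M1)/6=34/15
seg 1: a=3, c=M1/2=-23/20, d=(M2−M1)/(6·3)=23/180, b=Δ1−h1·(2M1+M2)/6=-1/30
t_q=17/4 → seg 1, τ=9/4; S=3+-1/30·τ+-23/20·τ²+23/180·τ³=-369/256

  seg 0: a=0 b=34/15 c=0 d=-23/120
  seg 1: a=3 b=-1/30 c=-23/20 d=23/180
S(17/4) = -369/256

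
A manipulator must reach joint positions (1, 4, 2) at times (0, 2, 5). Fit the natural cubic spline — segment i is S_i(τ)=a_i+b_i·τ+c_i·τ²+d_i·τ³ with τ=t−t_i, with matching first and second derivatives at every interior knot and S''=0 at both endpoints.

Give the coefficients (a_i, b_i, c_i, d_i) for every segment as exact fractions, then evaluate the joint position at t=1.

  seg 0: a=1 b=29/15 c=0 d=-13/120
  seg 1: a=4 b=19/30 c=-13/20 d=13/180
S(1) = 113/40

Δ: Δ0=3/2, Δ1=-2/3
row 1: diag=10, rhs=-13; c'=3/10, d'=-13/10
back: M1=-13/10
M: M0=0, M1=-13/10, M2=0
seg 0: a=1, c=M0/2=0, d=(M1−M0)/(6·2)=-13/120, b=Δ0−h0·(2M0+M1)/6=29/15
seg 1: a=4, c=M1/2=-13/20, d=(M2−M1)/(6·3)=13/180, b=Δ1−h1·(2M1+M2)/6=19/30
t_q=1 → seg 0, τ=1; S=1+29/15·τ+0·τ²+-13/120·τ³=113/40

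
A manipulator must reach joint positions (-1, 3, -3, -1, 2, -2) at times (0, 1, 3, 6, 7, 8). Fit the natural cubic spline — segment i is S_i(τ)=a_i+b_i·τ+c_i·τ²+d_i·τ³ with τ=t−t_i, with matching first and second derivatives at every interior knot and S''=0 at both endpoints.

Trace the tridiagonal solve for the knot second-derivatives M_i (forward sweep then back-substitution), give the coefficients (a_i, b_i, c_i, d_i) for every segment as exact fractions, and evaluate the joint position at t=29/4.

  seg 0: a=-1 b=12191/2280 c=0 d=-3071/2280
  seg 1: a=3 b=1489/1140 c=-3071/760 d=269/285
  seg 2: a=-3 b=-805/228 c=1233/760 d=-509/6840
  seg 3: a=-1 b=9563/2280 c=181/190 d=-979/456
  seg 4: a=2 b=-389/1140 c=-4171/760 d=4171/2280
S(29/4) = 77837/48640

Δ: Δ0=4, Δ1=-3, Δ2=2/3, Δ3=3, Δ4=-4
row 1: diag=6, rhs=-42; c'=1/3, d'=-7
row 2: denom=10−2·1/3=28/3; d'=(22−2·-7)/(28/3)=27/7
row 3: denom=8−3·9/28=197/28; d'=(14−3·27/7)/(197/28)=68/197
row 4: denom=4−1·28/197=760/197; d'=(-42−1·68/197)/(760/197)=-4171/380
back: M4=-4171/380
back: M3=68/197−28/197·-4171/380=181/95
back: M2=27/7−9/28·181/95=1233/380
back: M1=-7−1/3·1233/380=-3071/380
M: M0=0, M1=-3071/380, M2=1233/380, M3=181/95, M4=-4171/380, M5=0
seg 0: a=-1, c=M0/2=0, d=(M1−M0)/(6·1)=-3071/2280, b=Δ0−h0·(2M0+M1)/6=12191/2280
seg 1: a=3, c=M1/2=-3071/760, d=(M2−M1)/(6·2)=269/285, b=Δ1−h1·(2M1+M2)/6=1489/1140
seg 2: a=-3, c=M2/2=1233/760, d=(M3−M2)/(6·3)=-509/6840, b=Δ2−h2·(2M2+M3)/6=-805/228
seg 3: a=-1, c=M3/2=181/190, d=(M4−M3)/(6·1)=-979/456, b=Δ3−h3·(2M3+M4)/6=9563/2280
seg 4: a=2, c=M4/2=-4171/760, d=(M5−M4)/(6·1)=4171/2280, b=Δ4−h4·(2M4+M5)/6=-389/1140
t_q=29/4 → seg 4, τ=1/4; S=2+-389/1140·τ+-4171/760·τ²+4171/2280·τ³=77837/48640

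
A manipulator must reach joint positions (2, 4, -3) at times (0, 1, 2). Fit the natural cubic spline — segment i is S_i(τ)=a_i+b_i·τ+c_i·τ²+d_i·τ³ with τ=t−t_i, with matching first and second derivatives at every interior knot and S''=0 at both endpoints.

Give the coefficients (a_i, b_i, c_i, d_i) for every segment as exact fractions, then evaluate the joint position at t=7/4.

Δ: Δ0=2, Δ1=-7
row 1: diag=4, rhs=-54; c'=1/4, d'=-27/2
back: M1=-27/2
M: M0=0, M1=-27/2, M2=0
seg 0: a=2, c=M0/2=0, d=(M1−M0)/(6·1)=-9/4, b=Δ0−h0·(2M0+M1)/6=17/4
seg 1: a=4, c=M1/2=-27/4, d=(M2−M1)/(6·1)=9/4, b=Δ1−h1·(2M1+M2)/6=-5/2
t_q=7/4 → seg 1, τ=3/4; S=4+-5/2·τ+-27/4·τ²+9/4·τ³=-185/256

  seg 0: a=2 b=17/4 c=0 d=-9/4
  seg 1: a=4 b=-5/2 c=-27/4 d=9/4
S(7/4) = -185/256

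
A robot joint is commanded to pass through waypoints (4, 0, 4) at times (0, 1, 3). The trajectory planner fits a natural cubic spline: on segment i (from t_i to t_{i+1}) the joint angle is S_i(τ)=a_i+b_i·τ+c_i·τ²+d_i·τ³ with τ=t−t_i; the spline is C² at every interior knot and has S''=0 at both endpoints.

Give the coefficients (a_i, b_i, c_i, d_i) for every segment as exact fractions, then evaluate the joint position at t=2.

Δ: Δ0=-4, Δ1=2
row 1: diag=6, rhs=36; c'=1/3, d'=6
back: M1=6
M: M0=0, M1=6, M2=0
seg 0: a=4, c=M0/2=0, d=(M1−M0)/(6·1)=1, b=Δ0−h0·(2M0+M1)/6=-5
seg 1: a=0, c=M1/2=3, d=(M2−M1)/(6·2)=-1/2, b=Δ1−h1·(2M1+M2)/6=-2
t_q=2 → seg 1, τ=1; S=0+-2·τ+3·τ²+-1/2·τ³=1/2

  seg 0: a=4 b=-5 c=0 d=1
  seg 1: a=0 b=-2 c=3 d=-1/2
S(2) = 1/2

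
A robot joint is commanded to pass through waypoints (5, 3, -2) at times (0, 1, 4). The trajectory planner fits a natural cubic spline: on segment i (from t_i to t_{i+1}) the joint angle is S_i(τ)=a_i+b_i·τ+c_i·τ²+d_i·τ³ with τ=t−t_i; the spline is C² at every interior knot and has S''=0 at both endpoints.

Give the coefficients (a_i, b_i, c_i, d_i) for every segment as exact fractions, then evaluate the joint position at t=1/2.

Δ: Δ0=-2, Δ1=-5/3
row 1: diag=8, rhs=2; c'=3/8, d'=1/4
back: M1=1/4
M: M0=0, M1=1/4, M2=0
seg 0: a=5, c=M0/2=0, d=(M1−M0)/(6·1)=1/24, b=Δ0−h0·(2M0+M1)/6=-49/24
seg 1: a=3, c=M1/2=1/8, d=(M2−M1)/(6·3)=-1/72, b=Δ1−h1·(2M1+M2)/6=-23/12
t_q=1/2 → seg 0, τ=1/2; S=5+-49/24·τ+0·τ²+1/24·τ³=255/64

  seg 0: a=5 b=-49/24 c=0 d=1/24
  seg 1: a=3 b=-23/12 c=1/8 d=-1/72
S(1/2) = 255/64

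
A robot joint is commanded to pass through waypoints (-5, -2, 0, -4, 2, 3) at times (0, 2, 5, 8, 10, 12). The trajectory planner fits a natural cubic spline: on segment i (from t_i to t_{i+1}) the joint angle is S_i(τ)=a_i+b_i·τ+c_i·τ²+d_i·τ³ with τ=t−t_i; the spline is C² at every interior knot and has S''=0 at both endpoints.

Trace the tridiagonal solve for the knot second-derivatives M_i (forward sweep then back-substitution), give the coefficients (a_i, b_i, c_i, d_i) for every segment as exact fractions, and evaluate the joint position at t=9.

  seg 0: a=-5 b=2837/1929 c=0 d=113/15432
  seg 1: a=-2 b=6013/3858 c=113/2572 d=-2633/23148
  seg 2: a=0 b=-9637/7716 c=-630/643 d=7343/23148
  seg 3: a=-4 b=5545/3858 c=4823/2572 d=-1055/1929
  seg 4: a=2 b=9163/3858 c=-3617/2572 d=3617/15432
S(9) = -3175/2572

Δ: Δ0=3/2, Δ1=2/3, Δ2=-4/3, Δ3=3, Δ4=1/2
row 1: diag=10, rhs=-5; c'=3/10, d'=-1/2
row 2: denom=12−3·3/10=111/10; d'=(-12−3·-1/2)/(111/10)=-35/37
row 3: denom=10−3·10/37=340/37; d'=(26−3·-35/37)/(340/37)=1067/340
row 4: denom=8−2·37/170=643/85; d'=(-15−2·1067/340)/(643/85)=-3617/1286
back: M4=-3617/1286
back: M3=1067/340−37/170·-3617/1286=4823/1286
back: M2=-35/37−10/37·4823/1286=-1260/643
back: M1=-1/2−3/10·-1260/643=113/1286
M: M0=0, M1=113/1286, M2=-1260/643, M3=4823/1286, M4=-3617/1286, M5=0
seg 0: a=-5, c=M0/2=0, d=(M1−M0)/(6·2)=113/15432, b=Δ0−h0·(2M0+M1)/6=2837/1929
seg 1: a=-2, c=M1/2=113/2572, d=(M2−M1)/(6·3)=-2633/23148, b=Δ1−h1·(2M1+M2)/6=6013/3858
seg 2: a=0, c=M2/2=-630/643, d=(M3−M2)/(6·3)=7343/23148, b=Δ2−h2·(2M2+M3)/6=-9637/7716
seg 3: a=-4, c=M3/2=4823/2572, d=(M4−M3)/(6·2)=-1055/1929, b=Δ3−h3·(2M3+M4)/6=5545/3858
seg 4: a=2, c=M4/2=-3617/2572, d=(M5−M4)/(6·2)=3617/15432, b=Δ4−h4·(2M4+M5)/6=9163/3858
t_q=9 → seg 3, τ=1; S=-4+5545/3858·τ+4823/2572·τ²+-1055/1929·τ³=-3175/2572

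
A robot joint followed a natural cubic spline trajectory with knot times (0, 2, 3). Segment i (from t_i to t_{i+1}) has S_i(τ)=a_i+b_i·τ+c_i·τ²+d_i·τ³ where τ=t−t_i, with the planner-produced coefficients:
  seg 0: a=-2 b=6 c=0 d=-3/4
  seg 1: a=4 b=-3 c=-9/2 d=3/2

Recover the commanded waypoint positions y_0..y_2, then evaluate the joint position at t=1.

y_0 = S_0(0) = a_0 = -2
y_1 = S_1(0) = a_1 = 4
y_2 = S_1(1) = -2
t_q=1 is in segment 0 (τ=1); S_0(τ)=13/4

y_0=-2 y_1=4 y_2=-2
S(1) = 13/4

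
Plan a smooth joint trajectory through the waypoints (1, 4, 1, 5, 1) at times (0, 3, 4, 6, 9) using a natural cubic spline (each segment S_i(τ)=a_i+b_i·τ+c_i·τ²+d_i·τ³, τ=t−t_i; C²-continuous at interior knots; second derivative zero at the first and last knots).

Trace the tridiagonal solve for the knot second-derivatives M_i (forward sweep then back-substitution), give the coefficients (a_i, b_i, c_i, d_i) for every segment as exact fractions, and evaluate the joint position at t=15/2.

  seg 0: a=1 b=640/219 c=0 d=-421/1971
  seg 1: a=4 b=-623/219 c=-421/219 d=129/73
  seg 2: a=1 b=-304/219 c=740/219 d=-123/146
  seg 3: a=5 b=442/219 c=-367/219 d=367/1971
S(15/2) = 2853/584

Δ: Δ0=1, Δ1=-3, Δ2=2, Δ3=-4/3
row 1: diag=8, rhs=-24; c'=1/8, d'=-3
row 2: denom=6−1·1/8=47/8; d'=(30−1·-3)/(47/8)=264/47
row 3: denom=10−2·16/47=438/47; d'=(-20−2·264/47)/(438/47)=-734/219
back: M3=-734/219
back: M2=264/47−16/47·-734/219=1480/219
back: M1=-3−1/8·1480/219=-842/219
M: M0=0, M1=-842/219, M2=1480/219, M3=-734/219, M4=0
seg 0: a=1, c=M0/2=0, d=(M1−M0)/(6·3)=-421/1971, b=Δ0−h0·(2M0+M1)/6=640/219
seg 1: a=4, c=M1/2=-421/219, d=(M2−M1)/(6·1)=129/73, b=Δ1−h1·(2M1+M2)/6=-623/219
seg 2: a=1, c=M2/2=740/219, d=(M3−M2)/(6·2)=-123/146, b=Δ2−h2·(2M2+M3)/6=-304/219
seg 3: a=5, c=M3/2=-367/219, d=(M4−M3)/(6·3)=367/1971, b=Δ3−h3·(2M3+M4)/6=442/219
t_q=15/2 → seg 3, τ=3/2; S=5+442/219·τ+-367/219·τ²+367/1971·τ³=2853/584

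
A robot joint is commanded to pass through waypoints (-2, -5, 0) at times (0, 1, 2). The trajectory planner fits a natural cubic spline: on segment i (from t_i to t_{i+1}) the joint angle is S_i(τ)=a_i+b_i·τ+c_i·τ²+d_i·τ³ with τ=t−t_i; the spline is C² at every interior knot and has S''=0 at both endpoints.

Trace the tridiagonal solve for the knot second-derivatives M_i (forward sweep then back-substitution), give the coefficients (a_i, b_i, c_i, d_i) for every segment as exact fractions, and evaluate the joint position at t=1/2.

  seg 0: a=-2 b=-5 c=0 d=2
  seg 1: a=-5 b=1 c=6 d=-2
S(1/2) = -17/4

Δ: Δ0=-3, Δ1=5
row 1: diag=4, rhs=48; c'=1/4, d'=12
back: M1=12
M: M0=0, M1=12, M2=0
seg 0: a=-2, c=M0/2=0, d=(M1−M0)/(6·1)=2, b=Δ0−h0·(2M0+M1)/6=-5
seg 1: a=-5, c=M1/2=6, d=(M2−M1)/(6·1)=-2, b=Δ1−h1·(2M1+M2)/6=1
t_q=1/2 → seg 0, τ=1/2; S=-2+-5·τ+0·τ²+2·τ³=-17/4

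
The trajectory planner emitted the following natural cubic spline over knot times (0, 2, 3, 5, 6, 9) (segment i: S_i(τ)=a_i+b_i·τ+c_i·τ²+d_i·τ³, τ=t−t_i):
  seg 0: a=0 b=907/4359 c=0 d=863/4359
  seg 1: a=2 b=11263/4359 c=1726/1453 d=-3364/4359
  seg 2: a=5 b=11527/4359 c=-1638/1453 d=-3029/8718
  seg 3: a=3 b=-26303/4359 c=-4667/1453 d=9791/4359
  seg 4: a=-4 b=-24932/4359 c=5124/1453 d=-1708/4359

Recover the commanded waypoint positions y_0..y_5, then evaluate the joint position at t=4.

y_0=0 y_1=2 y_2=5 y_3=3 y_4=-4 y_5=0
S(4) = 17929/2906

y_0 = S_0(0) = a_0 = 0
y_1 = S_1(0) = a_1 = 2
y_2 = S_2(0) = a_2 = 5
y_3 = S_3(0) = a_3 = 3
y_4 = S_4(0) = a_4 = -4
y_5 = S_4(3) = 0
t_q=4 is in segment 2 (τ=1); S_2(τ)=17929/2906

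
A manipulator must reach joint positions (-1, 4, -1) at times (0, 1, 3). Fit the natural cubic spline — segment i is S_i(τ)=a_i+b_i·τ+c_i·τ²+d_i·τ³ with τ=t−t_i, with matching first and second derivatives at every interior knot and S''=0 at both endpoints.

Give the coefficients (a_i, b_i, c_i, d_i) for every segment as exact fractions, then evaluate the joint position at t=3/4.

Δ: Δ0=5, Δ1=-5/2
row 1: diag=6, rhs=-45; c'=1/3, d'=-15/2
back: M1=-15/2
M: M0=0, M1=-15/2, M2=0
seg 0: a=-1, c=M0/2=0, d=(M1−M0)/(6·1)=-5/4, b=Δ0−h0·(2M0+M1)/6=25/4
seg 1: a=4, c=M1/2=-15/4, d=(M2−M1)/(6·2)=5/8, b=Δ1−h1·(2M1+M2)/6=5/2
t_q=3/4 → seg 0, τ=3/4; S=-1+25/4·τ+0·τ²+-5/4·τ³=809/256

  seg 0: a=-1 b=25/4 c=0 d=-5/4
  seg 1: a=4 b=5/2 c=-15/4 d=5/8
S(3/4) = 809/256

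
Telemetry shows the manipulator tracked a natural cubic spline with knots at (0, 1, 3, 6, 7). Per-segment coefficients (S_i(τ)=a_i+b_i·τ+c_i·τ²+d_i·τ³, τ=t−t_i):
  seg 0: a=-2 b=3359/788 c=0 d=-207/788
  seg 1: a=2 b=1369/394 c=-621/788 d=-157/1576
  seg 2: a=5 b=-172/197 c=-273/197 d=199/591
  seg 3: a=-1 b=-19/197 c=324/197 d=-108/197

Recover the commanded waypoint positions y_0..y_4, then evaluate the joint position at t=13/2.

y_0=-2 y_1=2 y_2=5 y_3=-1 y_4=0
S(13/2) = -139/197

y_0 = S_0(0) = a_0 = -2
y_1 = S_1(0) = a_1 = 2
y_2 = S_2(0) = a_2 = 5
y_3 = S_3(0) = a_3 = -1
y_4 = S_3(1) = 0
t_q=13/2 is in segment 3 (τ=1/2); S_3(τ)=-139/197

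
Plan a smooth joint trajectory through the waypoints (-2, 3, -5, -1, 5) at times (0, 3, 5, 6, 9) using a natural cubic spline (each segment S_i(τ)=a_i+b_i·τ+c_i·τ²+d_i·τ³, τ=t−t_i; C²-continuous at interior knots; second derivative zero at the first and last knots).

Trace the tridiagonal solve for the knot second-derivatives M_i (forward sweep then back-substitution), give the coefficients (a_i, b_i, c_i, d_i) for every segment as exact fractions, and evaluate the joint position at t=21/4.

Δ: Δ0=5/3, Δ1=-4, Δ2=4, Δ3=2
row 1: diag=10, rhs=-34; c'=1/5, d'=-17/5
row 2: denom=6−2·1/5=28/5; d'=(48−2·-17/5)/(28/5)=137/14
row 3: denom=8−1·5/28=219/28; d'=(-12−1·137/14)/(219/28)=-610/219
back: M3=-610/219
back: M2=137/14−5/28·-610/219=2252/219
back: M1=-17/5−1/5·2252/219=-1195/219
M: M0=0, M1=-1195/219, M2=2252/219, M3=-610/219, M4=0
seg 0: a=-2, c=M0/2=0, d=(M1−M0)/(6·3)=-1195/3942, b=Δ0−h0·(2M0+M1)/6=1925/438
seg 1: a=3, c=M1/2=-1195/438, d=(M2−M1)/(6·2)=383/292, b=Δ1−h1·(2M1+M2)/6=-830/219
seg 2: a=-5, c=M2/2=1126/219, d=(M3−M2)/(6·1)=-159/73, b=Δ2−h2·(2M2+M3)/6=227/219
seg 3: a=-1, c=M3/2=-305/219, d=(M4−M3)/(6·3)=305/1971, b=Δ3−h3·(2M3+M4)/6=1048/219
t_q=21/4 → seg 2, τ=1/4; S=-5+227/219·τ+1126/219·τ²+-159/73·τ³=-20807/4672

  seg 0: a=-2 b=1925/438 c=0 d=-1195/3942
  seg 1: a=3 b=-830/219 c=-1195/438 d=383/292
  seg 2: a=-5 b=227/219 c=1126/219 d=-159/73
  seg 3: a=-1 b=1048/219 c=-305/219 d=305/1971
S(21/4) = -20807/4672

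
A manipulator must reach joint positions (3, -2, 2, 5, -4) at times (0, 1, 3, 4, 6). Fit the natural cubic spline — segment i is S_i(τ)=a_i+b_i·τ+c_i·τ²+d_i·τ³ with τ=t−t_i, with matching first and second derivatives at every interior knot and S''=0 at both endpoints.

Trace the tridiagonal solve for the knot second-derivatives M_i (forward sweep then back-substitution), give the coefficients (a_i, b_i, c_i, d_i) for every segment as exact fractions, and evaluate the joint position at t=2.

  seg 0: a=3 b=-574/93 c=0 d=109/93
  seg 1: a=-2 b=-247/93 c=109/31 d=-221/372
  seg 2: a=2 b=398/93 c=-3/62 d=-229/186
  seg 3: a=5 b=91/186 c=-116/31 d=58/93
S(2) = -215/124

Δ: Δ0=-5, Δ1=2, Δ2=3, Δ3=-9/2
row 1: diag=6, rhs=42; c'=1/3, d'=7
row 2: denom=6−2·1/3=16/3; d'=(6−2·7)/(16/3)=-3/2
row 3: denom=6−1·3/16=93/16; d'=(-45−1·-3/2)/(93/16)=-232/31
back: M3=-232/31
back: M2=-3/2−3/16·-232/31=-3/31
back: M1=7−1/3·-3/31=218/31
M: M0=0, M1=218/31, M2=-3/31, M3=-232/31, M4=0
seg 0: a=3, c=M0/2=0, d=(M1−M0)/(6·1)=109/93, b=Δ0−h0·(2M0+M1)/6=-574/93
seg 1: a=-2, c=M1/2=109/31, d=(M2−M1)/(6·2)=-221/372, b=Δ1−h1·(2M1+M2)/6=-247/93
seg 2: a=2, c=M2/2=-3/62, d=(M3−M2)/(6·1)=-229/186, b=Δ2−h2·(2M2+M3)/6=398/93
seg 3: a=5, c=M3/2=-116/31, d=(M4−M3)/(6·2)=58/93, b=Δ3−h3·(2M3+M4)/6=91/186
t_q=2 → seg 1, τ=1; S=-2+-247/93·τ+109/31·τ²+-221/372·τ³=-215/124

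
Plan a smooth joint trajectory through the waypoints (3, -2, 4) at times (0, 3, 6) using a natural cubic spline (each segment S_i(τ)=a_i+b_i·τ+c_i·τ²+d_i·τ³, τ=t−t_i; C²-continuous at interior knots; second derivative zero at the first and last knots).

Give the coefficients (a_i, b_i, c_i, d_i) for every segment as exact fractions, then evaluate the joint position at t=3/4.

Δ: Δ0=-5/3, Δ1=2
row 1: diag=12, rhs=22; c'=1/4, d'=11/6
back: M1=11/6
M: M0=0, M1=11/6, M2=0
seg 0: a=3, c=M0/2=0, d=(M1−M0)/(6·3)=11/108, b=Δ0−h0·(2M0+M1)/6=-31/12
seg 1: a=-2, c=M1/2=11/12, d=(M2−M1)/(6·3)=-11/108, b=Δ1−h1·(2M1+M2)/6=1/6
t_q=3/4 → seg 0, τ=3/4; S=3+-31/12·τ+0·τ²+11/108·τ³=283/256

  seg 0: a=3 b=-31/12 c=0 d=11/108
  seg 1: a=-2 b=1/6 c=11/12 d=-11/108
S(3/4) = 283/256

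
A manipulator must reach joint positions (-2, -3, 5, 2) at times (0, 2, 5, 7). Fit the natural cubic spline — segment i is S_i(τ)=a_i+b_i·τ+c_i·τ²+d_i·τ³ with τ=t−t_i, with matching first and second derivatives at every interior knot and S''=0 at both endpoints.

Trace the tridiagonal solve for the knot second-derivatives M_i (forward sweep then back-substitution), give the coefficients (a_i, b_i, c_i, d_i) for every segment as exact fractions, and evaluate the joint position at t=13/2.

  seg 0: a=-2 b=-803/546 c=0 d=265/1092
  seg 1: a=-3 b=787/546 c=265/182 d=-22/63
  seg 2: a=5 b=409/546 c=-307/182 d=307/1092
S(13/2) = 9543/2912

Δ: Δ0=-1/2, Δ1=8/3, Δ2=-3/2
row 1: diag=10, rhs=19; c'=3/10, d'=19/10
row 2: denom=10−3·3/10=91/10; d'=(-25−3·19/10)/(91/10)=-307/91
back: M2=-307/91
back: M1=19/10−3/10·-307/91=265/91
M: M0=0, M1=265/91, M2=-307/91, M3=0
seg 0: a=-2, c=M0/2=0, d=(M1−M0)/(6·2)=265/1092, b=Δ0−h0·(2M0+M1)/6=-803/546
seg 1: a=-3, c=M1/2=265/182, d=(M2−M1)/(6·3)=-22/63, b=Δ1−h1·(2M1+M2)/6=787/546
seg 2: a=5, c=M2/2=-307/182, d=(M3−M2)/(6·2)=307/1092, b=Δ2−h2·(2M2+M3)/6=409/546
t_q=13/2 → seg 2, τ=3/2; S=5+409/546·τ+-307/182·τ²+307/1092·τ³=9543/2912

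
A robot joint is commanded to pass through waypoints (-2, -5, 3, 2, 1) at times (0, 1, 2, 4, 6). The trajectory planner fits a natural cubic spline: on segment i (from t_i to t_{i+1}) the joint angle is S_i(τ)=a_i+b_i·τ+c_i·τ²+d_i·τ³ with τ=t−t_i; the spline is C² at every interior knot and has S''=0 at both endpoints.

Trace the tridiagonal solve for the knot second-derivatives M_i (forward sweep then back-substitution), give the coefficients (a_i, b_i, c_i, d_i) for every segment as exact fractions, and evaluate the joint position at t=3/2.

Δ: Δ0=-3, Δ1=8, Δ2=-1/2, Δ3=-1/2
row 1: diag=4, rhs=66; c'=1/4, d'=33/2
row 2: denom=6−1·1/4=23/4; d'=(-51−1·33/2)/(23/4)=-270/23
row 3: denom=8−2·8/23=168/23; d'=(0−2·-270/23)/(168/23)=45/14
back: M3=45/14
back: M2=-270/23−8/23·45/14=-90/7
back: M1=33/2−1/4·-90/7=138/7
M: M0=0, M1=138/7, M2=-90/7, M3=45/14, M4=0
seg 0: a=-2, c=M0/2=0, d=(M1−M0)/(6·1)=23/7, b=Δ0−h0·(2M0+M1)/6=-44/7
seg 1: a=-5, c=M1/2=69/7, d=(M2−M1)/(6·1)=-38/7, b=Δ1−h1·(2M1+M2)/6=25/7
seg 2: a=3, c=M2/2=-45/7, d=(M3−M2)/(6·2)=75/56, b=Δ2−h2·(2M2+M3)/6=7
seg 3: a=2, c=M3/2=45/28, d=(M4−M3)/(6·2)=-15/56, b=Δ3−h3·(2M3+M4)/6=-37/14
t_q=3/2 → seg 1, τ=1/2; S=-5+25/7·τ+69/7·τ²+-38/7·τ³=-10/7

  seg 0: a=-2 b=-44/7 c=0 d=23/7
  seg 1: a=-5 b=25/7 c=69/7 d=-38/7
  seg 2: a=3 b=7 c=-45/7 d=75/56
  seg 3: a=2 b=-37/14 c=45/28 d=-15/56
S(3/2) = -10/7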